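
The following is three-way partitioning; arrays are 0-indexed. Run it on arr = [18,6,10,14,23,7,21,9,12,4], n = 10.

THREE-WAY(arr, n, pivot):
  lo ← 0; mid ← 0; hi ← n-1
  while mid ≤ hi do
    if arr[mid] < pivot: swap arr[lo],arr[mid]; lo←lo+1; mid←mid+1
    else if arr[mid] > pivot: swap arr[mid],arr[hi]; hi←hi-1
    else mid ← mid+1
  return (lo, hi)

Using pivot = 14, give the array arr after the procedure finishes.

[4,6,10,12,7,9,14,21,23,18]

pivot = 14; lo=0, mid=0, hi=9
arr[mid]=18>14: swap arr[0],arr[9]; hi=8 → [4,6,10,14,23,7,21,9,12,18]
arr[mid]=4<14: swap arr[0],arr[0]; lo=1,mid=1 → [4,6,10,14,23,7,21,9,12,18]
arr[mid]=6<14: swap arr[1],arr[1]; lo=2,mid=2 → [4,6,10,14,23,7,21,9,12,18]
arr[mid]=10<14: swap arr[2],arr[2]; lo=3,mid=3 → [4,6,10,14,23,7,21,9,12,18]
arr[mid]=14=14: mid=4
arr[mid]=23>14: swap arr[4],arr[8]; hi=7 → [4,6,10,14,12,7,21,9,23,18]
arr[mid]=12<14: swap arr[3],arr[4]; lo=4,mid=5 → [4,6,10,12,14,7,21,9,23,18]
arr[mid]=7<14: swap arr[4],arr[5]; lo=5,mid=6 → [4,6,10,12,7,14,21,9,23,18]
arr[mid]=21>14: swap arr[6],arr[7]; hi=6 → [4,6,10,12,7,14,9,21,23,18]
arr[mid]=9<14: swap arr[5],arr[6]; lo=6,mid=7 → [4,6,10,12,7,9,14,21,23,18]
end: lo=6, hi=6; arr = [4,6,10,12,7,9,14,21,23,18]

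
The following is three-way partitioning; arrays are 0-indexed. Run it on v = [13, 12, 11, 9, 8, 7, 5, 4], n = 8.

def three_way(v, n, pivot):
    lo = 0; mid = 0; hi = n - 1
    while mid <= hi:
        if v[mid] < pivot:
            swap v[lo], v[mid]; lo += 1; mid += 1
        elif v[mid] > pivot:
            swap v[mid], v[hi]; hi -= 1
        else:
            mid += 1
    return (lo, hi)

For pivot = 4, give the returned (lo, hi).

pivot = 4; lo=0, mid=0, hi=7
v[mid]=13>4: swap v[0],v[7]; hi=6 → [4, 12, 11, 9, 8, 7, 5, 13]
v[mid]=4=4: mid=1
v[mid]=12>4: swap v[1],v[6]; hi=5 → [4, 5, 11, 9, 8, 7, 12, 13]
v[mid]=5>4: swap v[1],v[5]; hi=4 → [4, 7, 11, 9, 8, 5, 12, 13]
v[mid]=7>4: swap v[1],v[4]; hi=3 → [4, 8, 11, 9, 7, 5, 12, 13]
v[mid]=8>4: swap v[1],v[3]; hi=2 → [4, 9, 11, 8, 7, 5, 12, 13]
v[mid]=9>4: swap v[1],v[2]; hi=1 → [4, 11, 9, 8, 7, 5, 12, 13]
v[mid]=11>4: swap v[1],v[1]; hi=0 → [4, 11, 9, 8, 7, 5, 12, 13]
end: lo=0, hi=0; v = [4, 11, 9, 8, 7, 5, 12, 13]

(0, 0)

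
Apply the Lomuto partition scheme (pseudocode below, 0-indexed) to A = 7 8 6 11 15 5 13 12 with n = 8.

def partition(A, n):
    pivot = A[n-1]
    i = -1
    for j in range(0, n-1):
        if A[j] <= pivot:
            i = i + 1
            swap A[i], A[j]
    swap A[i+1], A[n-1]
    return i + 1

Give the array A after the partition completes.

7 8 6 11 5 12 13 15

pivot = A[7] = 12; i = -1
j=0: A[0]=7 ≤ 12 → i=0, swap A[0],A[0] (no change) → 7 8 6 11 15 5 13 12
j=1: A[1]=8 ≤ 12 → i=1, swap A[1],A[1] (no change) → 7 8 6 11 15 5 13 12
j=2: A[2]=6 ≤ 12 → i=2, swap A[2],A[2] (no change) → 7 8 6 11 15 5 13 12
j=3: A[3]=11 ≤ 12 → i=3, swap A[3],A[3] (no change) → 7 8 6 11 15 5 13 12
j=4: A[4]=15 > 12 → no swap
j=5: A[5]=5 ≤ 12 → i=4, swap A[4],A[5] → 7 8 6 11 5 15 13 12
j=6: A[6]=13 > 12 → no swap
final swap A[5],A[7] → 7 8 6 11 5 12 13 15; return 5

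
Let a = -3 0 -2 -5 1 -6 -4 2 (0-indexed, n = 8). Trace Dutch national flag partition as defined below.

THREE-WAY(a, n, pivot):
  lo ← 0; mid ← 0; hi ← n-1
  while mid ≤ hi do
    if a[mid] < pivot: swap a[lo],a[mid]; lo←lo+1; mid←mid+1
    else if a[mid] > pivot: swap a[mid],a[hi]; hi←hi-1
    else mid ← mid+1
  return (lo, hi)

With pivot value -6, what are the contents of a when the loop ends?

-6 -2 -5 1 0 -4 2 -3

pivot = -6; lo=0, mid=0, hi=7
a[mid]=-3>-6: swap a[0],a[7]; hi=6 → 2 0 -2 -5 1 -6 -4 -3
a[mid]=2>-6: swap a[0],a[6]; hi=5 → -4 0 -2 -5 1 -6 2 -3
a[mid]=-4>-6: swap a[0],a[5]; hi=4 → -6 0 -2 -5 1 -4 2 -3
a[mid]=-6=-6: mid=1
a[mid]=0>-6: swap a[1],a[4]; hi=3 → -6 1 -2 -5 0 -4 2 -3
a[mid]=1>-6: swap a[1],a[3]; hi=2 → -6 -5 -2 1 0 -4 2 -3
a[mid]=-5>-6: swap a[1],a[2]; hi=1 → -6 -2 -5 1 0 -4 2 -3
a[mid]=-2>-6: swap a[1],a[1]; hi=0 → -6 -2 -5 1 0 -4 2 -3
end: lo=0, hi=0; a = -6 -2 -5 1 0 -4 2 -3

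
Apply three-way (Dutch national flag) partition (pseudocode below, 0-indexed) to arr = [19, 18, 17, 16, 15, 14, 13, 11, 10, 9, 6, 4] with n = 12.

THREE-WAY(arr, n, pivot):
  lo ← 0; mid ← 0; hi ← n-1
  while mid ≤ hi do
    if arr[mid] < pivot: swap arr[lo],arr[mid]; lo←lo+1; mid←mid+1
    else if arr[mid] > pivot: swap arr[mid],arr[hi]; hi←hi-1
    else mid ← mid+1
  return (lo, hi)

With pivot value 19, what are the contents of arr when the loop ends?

[18, 17, 16, 15, 14, 13, 11, 10, 9, 6, 4, 19]

pivot = 19; lo=0, mid=0, hi=11
arr[mid]=19=19: mid=1
arr[mid]=18<19: swap arr[0],arr[1]; lo=1,mid=2 → [18, 19, 17, 16, 15, 14, 13, 11, 10, 9, 6, 4]
arr[mid]=17<19: swap arr[1],arr[2]; lo=2,mid=3 → [18, 17, 19, 16, 15, 14, 13, 11, 10, 9, 6, 4]
arr[mid]=16<19: swap arr[2],arr[3]; lo=3,mid=4 → [18, 17, 16, 19, 15, 14, 13, 11, 10, 9, 6, 4]
arr[mid]=15<19: swap arr[3],arr[4]; lo=4,mid=5 → [18, 17, 16, 15, 19, 14, 13, 11, 10, 9, 6, 4]
arr[mid]=14<19: swap arr[4],arr[5]; lo=5,mid=6 → [18, 17, 16, 15, 14, 19, 13, 11, 10, 9, 6, 4]
arr[mid]=13<19: swap arr[5],arr[6]; lo=6,mid=7 → [18, 17, 16, 15, 14, 13, 19, 11, 10, 9, 6, 4]
arr[mid]=11<19: swap arr[6],arr[7]; lo=7,mid=8 → [18, 17, 16, 15, 14, 13, 11, 19, 10, 9, 6, 4]
arr[mid]=10<19: swap arr[7],arr[8]; lo=8,mid=9 → [18, 17, 16, 15, 14, 13, 11, 10, 19, 9, 6, 4]
arr[mid]=9<19: swap arr[8],arr[9]; lo=9,mid=10 → [18, 17, 16, 15, 14, 13, 11, 10, 9, 19, 6, 4]
arr[mid]=6<19: swap arr[9],arr[10]; lo=10,mid=11 → [18, 17, 16, 15, 14, 13, 11, 10, 9, 6, 19, 4]
arr[mid]=4<19: swap arr[10],arr[11]; lo=11,mid=12 → [18, 17, 16, 15, 14, 13, 11, 10, 9, 6, 4, 19]
end: lo=11, hi=11; arr = [18, 17, 16, 15, 14, 13, 11, 10, 9, 6, 4, 19]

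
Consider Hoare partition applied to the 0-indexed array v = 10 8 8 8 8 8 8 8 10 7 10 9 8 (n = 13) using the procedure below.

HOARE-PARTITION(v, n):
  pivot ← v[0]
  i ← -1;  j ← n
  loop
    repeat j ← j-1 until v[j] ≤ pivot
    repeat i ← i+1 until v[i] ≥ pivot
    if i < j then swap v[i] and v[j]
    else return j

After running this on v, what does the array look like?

pivot=10
j stops at 12 (8), i stops at 0 (10); swap ⇒ 8 8 8 8 8 8 8 8 10 7 10 9 10
j stops at 11 (9), i stops at 8 (10); swap ⇒ 8 8 8 8 8 8 8 8 9 7 10 10 10
j stops at 10, i stops at 10; i≥j ⇒ return 10. v=8 8 8 8 8 8 8 8 9 7 10 10 10

8 8 8 8 8 8 8 8 9 7 10 10 10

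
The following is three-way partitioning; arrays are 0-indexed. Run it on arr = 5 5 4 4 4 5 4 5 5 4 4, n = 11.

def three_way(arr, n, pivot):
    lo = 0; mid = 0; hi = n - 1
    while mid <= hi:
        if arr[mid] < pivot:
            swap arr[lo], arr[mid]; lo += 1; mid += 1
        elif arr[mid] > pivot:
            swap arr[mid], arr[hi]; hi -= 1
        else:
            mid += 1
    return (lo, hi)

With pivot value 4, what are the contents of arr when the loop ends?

4 4 4 4 4 4 5 5 5 5 5

lo=0 mid=0 hi=10
5>4: swap(0,10), hi=9 ⇒ 4 5 4 4 4 5 4 5 5 4 5
4=4: mid=1
5>4: swap(1,9), hi=8 ⇒ 4 4 4 4 4 5 4 5 5 5 5
4=4: mid=2
4=4: mid=3
4=4: mid=4
4=4: mid=5
5>4: swap(5,8), hi=7 ⇒ 4 4 4 4 4 5 4 5 5 5 5
5>4: swap(5,7), hi=6 ⇒ 4 4 4 4 4 5 4 5 5 5 5
5>4: swap(5,6), hi=5 ⇒ 4 4 4 4 4 4 5 5 5 5 5
4=4: mid=6
done. lo=0 hi=5; arr=4 4 4 4 4 4 5 5 5 5 5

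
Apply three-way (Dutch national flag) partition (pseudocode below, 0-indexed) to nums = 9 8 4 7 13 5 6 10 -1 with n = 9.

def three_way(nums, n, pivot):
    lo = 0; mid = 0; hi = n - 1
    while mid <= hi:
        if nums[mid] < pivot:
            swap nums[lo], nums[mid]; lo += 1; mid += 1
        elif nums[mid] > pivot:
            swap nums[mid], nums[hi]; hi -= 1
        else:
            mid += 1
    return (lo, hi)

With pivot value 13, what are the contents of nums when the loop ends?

lo=0 mid=0 hi=8
9<13: swap(0,0), lo=1 mid=1 ⇒ 9 8 4 7 13 5 6 10 -1
8<13: swap(1,1), lo=2 mid=2 ⇒ 9 8 4 7 13 5 6 10 -1
4<13: swap(2,2), lo=3 mid=3 ⇒ 9 8 4 7 13 5 6 10 -1
7<13: swap(3,3), lo=4 mid=4 ⇒ 9 8 4 7 13 5 6 10 -1
13=13: mid=5
5<13: swap(4,5), lo=5 mid=6 ⇒ 9 8 4 7 5 13 6 10 -1
6<13: swap(5,6), lo=6 mid=7 ⇒ 9 8 4 7 5 6 13 10 -1
10<13: swap(6,7), lo=7 mid=8 ⇒ 9 8 4 7 5 6 10 13 -1
-1<13: swap(7,8), lo=8 mid=9 ⇒ 9 8 4 7 5 6 10 -1 13
done. lo=8 hi=8; nums=9 8 4 7 5 6 10 -1 13

9 8 4 7 5 6 10 -1 13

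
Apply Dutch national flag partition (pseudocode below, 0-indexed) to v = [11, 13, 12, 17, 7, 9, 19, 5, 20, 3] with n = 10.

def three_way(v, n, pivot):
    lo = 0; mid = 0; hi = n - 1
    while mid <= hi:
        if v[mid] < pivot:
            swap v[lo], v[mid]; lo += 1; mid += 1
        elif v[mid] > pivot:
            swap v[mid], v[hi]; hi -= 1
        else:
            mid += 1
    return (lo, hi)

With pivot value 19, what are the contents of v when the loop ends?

[11, 13, 12, 17, 7, 9, 5, 3, 19, 20]

lo=0 mid=0 hi=9
11<19: swap(0,0), lo=1 mid=1 ⇒ [11, 13, 12, 17, 7, 9, 19, 5, 20, 3]
13<19: swap(1,1), lo=2 mid=2 ⇒ [11, 13, 12, 17, 7, 9, 19, 5, 20, 3]
12<19: swap(2,2), lo=3 mid=3 ⇒ [11, 13, 12, 17, 7, 9, 19, 5, 20, 3]
17<19: swap(3,3), lo=4 mid=4 ⇒ [11, 13, 12, 17, 7, 9, 19, 5, 20, 3]
7<19: swap(4,4), lo=5 mid=5 ⇒ [11, 13, 12, 17, 7, 9, 19, 5, 20, 3]
9<19: swap(5,5), lo=6 mid=6 ⇒ [11, 13, 12, 17, 7, 9, 19, 5, 20, 3]
19=19: mid=7
5<19: swap(6,7), lo=7 mid=8 ⇒ [11, 13, 12, 17, 7, 9, 5, 19, 20, 3]
20>19: swap(8,9), hi=8 ⇒ [11, 13, 12, 17, 7, 9, 5, 19, 3, 20]
3<19: swap(7,8), lo=8 mid=9 ⇒ [11, 13, 12, 17, 7, 9, 5, 3, 19, 20]
done. lo=8 hi=8; v=[11, 13, 12, 17, 7, 9, 5, 3, 19, 20]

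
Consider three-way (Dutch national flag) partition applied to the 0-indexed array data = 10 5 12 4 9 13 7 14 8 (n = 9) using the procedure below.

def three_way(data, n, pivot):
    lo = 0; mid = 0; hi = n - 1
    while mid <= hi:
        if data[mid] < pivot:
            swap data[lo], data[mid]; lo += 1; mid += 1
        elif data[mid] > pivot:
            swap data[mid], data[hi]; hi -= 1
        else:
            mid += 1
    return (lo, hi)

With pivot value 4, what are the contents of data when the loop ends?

4 12 5 9 13 7 14 8 10

pivot = 4; lo=0, mid=0, hi=8
data[mid]=10>4: swap data[0],data[8]; hi=7 → 8 5 12 4 9 13 7 14 10
data[mid]=8>4: swap data[0],data[7]; hi=6 → 14 5 12 4 9 13 7 8 10
data[mid]=14>4: swap data[0],data[6]; hi=5 → 7 5 12 4 9 13 14 8 10
data[mid]=7>4: swap data[0],data[5]; hi=4 → 13 5 12 4 9 7 14 8 10
data[mid]=13>4: swap data[0],data[4]; hi=3 → 9 5 12 4 13 7 14 8 10
data[mid]=9>4: swap data[0],data[3]; hi=2 → 4 5 12 9 13 7 14 8 10
data[mid]=4=4: mid=1
data[mid]=5>4: swap data[1],data[2]; hi=1 → 4 12 5 9 13 7 14 8 10
data[mid]=12>4: swap data[1],data[1]; hi=0 → 4 12 5 9 13 7 14 8 10
end: lo=0, hi=0; data = 4 12 5 9 13 7 14 8 10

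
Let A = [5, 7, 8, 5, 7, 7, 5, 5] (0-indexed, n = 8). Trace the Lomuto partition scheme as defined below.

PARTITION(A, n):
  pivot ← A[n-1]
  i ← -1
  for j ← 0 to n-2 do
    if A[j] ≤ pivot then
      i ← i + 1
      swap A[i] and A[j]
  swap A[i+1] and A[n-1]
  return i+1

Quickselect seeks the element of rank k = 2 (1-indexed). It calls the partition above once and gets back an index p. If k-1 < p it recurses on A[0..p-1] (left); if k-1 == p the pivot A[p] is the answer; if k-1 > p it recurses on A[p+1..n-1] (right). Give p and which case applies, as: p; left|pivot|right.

pivot = A[7] = 5; i = -1
j=0: A[0]=5 ≤ 5 → i=0, swap A[0],A[0] (no change) → [5, 7, 8, 5, 7, 7, 5, 5]
j=1: A[1]=7 > 5 → no swap
j=2: A[2]=8 > 5 → no swap
j=3: A[3]=5 ≤ 5 → i=1, swap A[1],A[3] → [5, 5, 8, 7, 7, 7, 5, 5]
j=4: A[4]=7 > 5 → no swap
j=5: A[5]=7 > 5 → no swap
j=6: A[6]=5 ≤ 5 → i=2, swap A[2],A[6] → [5, 5, 5, 7, 7, 7, 8, 5]
final swap A[3],A[7] → [5, 5, 5, 5, 7, 7, 8, 7]; return 3
p = 3; k-1 = 1 < 3 ⇒ left

3; left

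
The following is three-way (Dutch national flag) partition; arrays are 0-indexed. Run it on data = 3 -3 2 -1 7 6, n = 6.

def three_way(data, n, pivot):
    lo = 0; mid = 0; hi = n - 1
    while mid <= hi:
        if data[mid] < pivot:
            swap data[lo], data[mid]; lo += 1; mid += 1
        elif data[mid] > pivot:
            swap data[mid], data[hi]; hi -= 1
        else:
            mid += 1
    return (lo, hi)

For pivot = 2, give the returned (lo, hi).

lo=0 mid=0 hi=5
3>2: swap(0,5), hi=4 ⇒ 6 -3 2 -1 7 3
6>2: swap(0,4), hi=3 ⇒ 7 -3 2 -1 6 3
7>2: swap(0,3), hi=2 ⇒ -1 -3 2 7 6 3
-1<2: swap(0,0), lo=1 mid=1 ⇒ -1 -3 2 7 6 3
-3<2: swap(1,1), lo=2 mid=2 ⇒ -1 -3 2 7 6 3
2=2: mid=3
done. lo=2 hi=2; data=-1 -3 2 7 6 3

(2, 2)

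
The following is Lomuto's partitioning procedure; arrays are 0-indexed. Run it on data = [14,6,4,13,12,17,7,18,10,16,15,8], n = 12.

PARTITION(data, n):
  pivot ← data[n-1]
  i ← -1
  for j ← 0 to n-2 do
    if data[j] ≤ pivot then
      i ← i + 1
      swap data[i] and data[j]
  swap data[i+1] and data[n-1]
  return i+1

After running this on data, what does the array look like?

pivot = data[11] = 8; i = -1
j=0: data[0]=14 > 8 → no swap
j=1: data[1]=6 ≤ 8 → i=0, swap data[0],data[1] → [6,14,4,13,12,17,7,18,10,16,15,8]
j=2: data[2]=4 ≤ 8 → i=1, swap data[1],data[2] → [6,4,14,13,12,17,7,18,10,16,15,8]
j=3: data[3]=13 > 8 → no swap
j=4: data[4]=12 > 8 → no swap
j=5: data[5]=17 > 8 → no swap
j=6: data[6]=7 ≤ 8 → i=2, swap data[2],data[6] → [6,4,7,13,12,17,14,18,10,16,15,8]
j=7: data[7]=18 > 8 → no swap
j=8: data[8]=10 > 8 → no swap
j=9: data[9]=16 > 8 → no swap
j=10: data[10]=15 > 8 → no swap
final swap data[3],data[11] → [6,4,7,8,12,17,14,18,10,16,15,13]; return 3

[6,4,7,8,12,17,14,18,10,16,15,13]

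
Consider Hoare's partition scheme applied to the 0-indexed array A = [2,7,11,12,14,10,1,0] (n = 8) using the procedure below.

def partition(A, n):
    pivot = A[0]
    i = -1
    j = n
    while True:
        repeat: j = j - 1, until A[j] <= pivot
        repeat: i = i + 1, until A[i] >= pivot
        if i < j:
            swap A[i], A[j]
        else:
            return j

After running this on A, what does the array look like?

[0,1,11,12,14,10,7,2]

pivot=2
j stops at 7 (0), i stops at 0 (2); swap ⇒ [0,7,11,12,14,10,1,2]
j stops at 6 (1), i stops at 1 (7); swap ⇒ [0,1,11,12,14,10,7,2]
j stops at 1, i stops at 2; i≥j ⇒ return 1. A=[0,1,11,12,14,10,7,2]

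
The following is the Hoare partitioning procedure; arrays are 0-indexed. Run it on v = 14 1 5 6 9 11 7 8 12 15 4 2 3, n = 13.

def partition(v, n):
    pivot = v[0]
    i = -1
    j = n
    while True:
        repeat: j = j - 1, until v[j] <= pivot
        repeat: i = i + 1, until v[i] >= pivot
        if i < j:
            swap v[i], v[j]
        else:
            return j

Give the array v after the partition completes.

3 1 5 6 9 11 7 8 12 2 4 15 14

pivot=14
j stops at 12 (3), i stops at 0 (14); swap ⇒ 3 1 5 6 9 11 7 8 12 15 4 2 14
j stops at 11 (2), i stops at 9 (15); swap ⇒ 3 1 5 6 9 11 7 8 12 2 4 15 14
j stops at 10, i stops at 11; i≥j ⇒ return 10. v=3 1 5 6 9 11 7 8 12 2 4 15 14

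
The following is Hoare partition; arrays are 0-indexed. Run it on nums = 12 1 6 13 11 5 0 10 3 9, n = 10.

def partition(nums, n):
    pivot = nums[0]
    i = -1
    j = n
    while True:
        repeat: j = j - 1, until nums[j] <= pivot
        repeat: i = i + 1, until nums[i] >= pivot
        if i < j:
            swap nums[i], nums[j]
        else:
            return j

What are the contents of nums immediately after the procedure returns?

9 1 6 3 11 5 0 10 13 12

pivot=12
j stops at 9 (9), i stops at 0 (12); swap ⇒ 9 1 6 13 11 5 0 10 3 12
j stops at 8 (3), i stops at 3 (13); swap ⇒ 9 1 6 3 11 5 0 10 13 12
j stops at 7, i stops at 8; i≥j ⇒ return 7. nums=9 1 6 3 11 5 0 10 13 12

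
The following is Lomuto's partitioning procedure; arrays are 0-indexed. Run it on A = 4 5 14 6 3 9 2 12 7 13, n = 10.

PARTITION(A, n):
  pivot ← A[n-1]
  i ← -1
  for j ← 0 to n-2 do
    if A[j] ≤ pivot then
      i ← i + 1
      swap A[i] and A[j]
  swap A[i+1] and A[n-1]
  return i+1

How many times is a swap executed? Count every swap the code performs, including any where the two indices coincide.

9

pivot = A[9] = 13; i = -1
j=0: A[0]=4 ≤ 13 → i=0, swap A[0],A[0] (no change) → 4 5 14 6 3 9 2 12 7 13
j=1: A[1]=5 ≤ 13 → i=1, swap A[1],A[1] (no change) → 4 5 14 6 3 9 2 12 7 13
j=2: A[2]=14 > 13 → no swap
j=3: A[3]=6 ≤ 13 → i=2, swap A[2],A[3] → 4 5 6 14 3 9 2 12 7 13
j=4: A[4]=3 ≤ 13 → i=3, swap A[3],A[4] → 4 5 6 3 14 9 2 12 7 13
j=5: A[5]=9 ≤ 13 → i=4, swap A[4],A[5] → 4 5 6 3 9 14 2 12 7 13
j=6: A[6]=2 ≤ 13 → i=5, swap A[5],A[6] → 4 5 6 3 9 2 14 12 7 13
j=7: A[7]=12 ≤ 13 → i=6, swap A[6],A[7] → 4 5 6 3 9 2 12 14 7 13
j=8: A[8]=7 ≤ 13 → i=7, swap A[7],A[8] → 4 5 6 3 9 2 12 7 14 13
final swap A[8],A[9] → 4 5 6 3 9 2 12 7 13 14; return 8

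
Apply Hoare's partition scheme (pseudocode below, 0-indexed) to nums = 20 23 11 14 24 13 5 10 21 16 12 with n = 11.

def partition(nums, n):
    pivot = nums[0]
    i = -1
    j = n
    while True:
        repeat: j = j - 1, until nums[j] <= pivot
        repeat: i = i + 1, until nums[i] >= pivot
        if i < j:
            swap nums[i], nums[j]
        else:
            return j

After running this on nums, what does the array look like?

12 16 11 14 10 13 5 24 21 23 20

pivot = nums[0] = 20; i = -1, j = 11
j→10 (nums[10]=12≤20), i→0 (nums[0]=20≥20); i<j, swap → 12 23 11 14 24 13 5 10 21 16 20
j→9 (nums[9]=16≤20), i→1 (nums[1]=23≥20); i<j, swap → 12 16 11 14 24 13 5 10 21 23 20
j→7 (nums[7]=10≤20), i→4 (nums[4]=24≥20); i<j, swap → 12 16 11 14 10 13 5 24 21 23 20
j→6, i→7; i≥j, return j=6. nums = 12 16 11 14 10 13 5 24 21 23 20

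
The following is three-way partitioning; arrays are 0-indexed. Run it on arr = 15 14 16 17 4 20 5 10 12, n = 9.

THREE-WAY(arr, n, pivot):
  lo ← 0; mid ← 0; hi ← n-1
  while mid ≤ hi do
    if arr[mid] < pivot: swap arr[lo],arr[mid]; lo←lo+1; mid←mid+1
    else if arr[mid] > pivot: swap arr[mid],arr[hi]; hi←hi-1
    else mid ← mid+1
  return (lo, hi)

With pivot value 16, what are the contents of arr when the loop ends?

pivot = 16; lo=0, mid=0, hi=8
arr[mid]=15<16: swap arr[0],arr[0]; lo=1,mid=1 → 15 14 16 17 4 20 5 10 12
arr[mid]=14<16: swap arr[1],arr[1]; lo=2,mid=2 → 15 14 16 17 4 20 5 10 12
arr[mid]=16=16: mid=3
arr[mid]=17>16: swap arr[3],arr[8]; hi=7 → 15 14 16 12 4 20 5 10 17
arr[mid]=12<16: swap arr[2],arr[3]; lo=3,mid=4 → 15 14 12 16 4 20 5 10 17
arr[mid]=4<16: swap arr[3],arr[4]; lo=4,mid=5 → 15 14 12 4 16 20 5 10 17
arr[mid]=20>16: swap arr[5],arr[7]; hi=6 → 15 14 12 4 16 10 5 20 17
arr[mid]=10<16: swap arr[4],arr[5]; lo=5,mid=6 → 15 14 12 4 10 16 5 20 17
arr[mid]=5<16: swap arr[5],arr[6]; lo=6,mid=7 → 15 14 12 4 10 5 16 20 17
end: lo=6, hi=6; arr = 15 14 12 4 10 5 16 20 17

15 14 12 4 10 5 16 20 17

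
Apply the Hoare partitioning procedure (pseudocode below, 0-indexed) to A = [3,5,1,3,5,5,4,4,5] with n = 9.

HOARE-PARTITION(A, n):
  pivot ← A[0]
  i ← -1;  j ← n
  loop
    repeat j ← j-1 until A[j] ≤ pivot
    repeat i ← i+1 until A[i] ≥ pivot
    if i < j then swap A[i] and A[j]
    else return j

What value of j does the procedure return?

pivot = A[0] = 3; i = -1, j = 9
j→3 (A[3]=3≤3), i→0 (A[0]=3≥3); i<j, swap → [3,5,1,3,5,5,4,4,5]
j→2 (A[2]=1≤3), i→1 (A[1]=5≥3); i<j, swap → [3,1,5,3,5,5,4,4,5]
j→1, i→2; i≥j, return j=1. A = [3,1,5,3,5,5,4,4,5]

1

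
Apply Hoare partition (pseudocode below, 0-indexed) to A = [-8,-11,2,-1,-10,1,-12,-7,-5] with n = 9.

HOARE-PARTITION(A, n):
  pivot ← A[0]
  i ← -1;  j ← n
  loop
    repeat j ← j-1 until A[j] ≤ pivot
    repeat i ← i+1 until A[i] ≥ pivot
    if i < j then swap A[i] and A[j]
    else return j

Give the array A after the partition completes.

pivot=-8
j stops at 6 (-12), i stops at 0 (-8); swap ⇒ [-12,-11,2,-1,-10,1,-8,-7,-5]
j stops at 4 (-10), i stops at 2 (2); swap ⇒ [-12,-11,-10,-1,2,1,-8,-7,-5]
j stops at 2, i stops at 3; i≥j ⇒ return 2. A=[-12,-11,-10,-1,2,1,-8,-7,-5]

[-12,-11,-10,-1,2,1,-8,-7,-5]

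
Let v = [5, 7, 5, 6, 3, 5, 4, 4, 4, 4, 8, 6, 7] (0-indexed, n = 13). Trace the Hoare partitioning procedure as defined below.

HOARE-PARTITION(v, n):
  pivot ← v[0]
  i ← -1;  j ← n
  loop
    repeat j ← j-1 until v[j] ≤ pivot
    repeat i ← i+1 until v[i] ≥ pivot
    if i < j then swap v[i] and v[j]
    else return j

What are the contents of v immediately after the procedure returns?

[4, 4, 4, 4, 3, 5, 6, 5, 7, 5, 8, 6, 7]

pivot = v[0] = 5; i = -1, j = 13
j→9 (v[9]=4≤5), i→0 (v[0]=5≥5); i<j, swap → [4, 7, 5, 6, 3, 5, 4, 4, 4, 5, 8, 6, 7]
j→8 (v[8]=4≤5), i→1 (v[1]=7≥5); i<j, swap → [4, 4, 5, 6, 3, 5, 4, 4, 7, 5, 8, 6, 7]
j→7 (v[7]=4≤5), i→2 (v[2]=5≥5); i<j, swap → [4, 4, 4, 6, 3, 5, 4, 5, 7, 5, 8, 6, 7]
j→6 (v[6]=4≤5), i→3 (v[3]=6≥5); i<j, swap → [4, 4, 4, 4, 3, 5, 6, 5, 7, 5, 8, 6, 7]
j→5, i→5; i≥j, return j=5. v = [4, 4, 4, 4, 3, 5, 6, 5, 7, 5, 8, 6, 7]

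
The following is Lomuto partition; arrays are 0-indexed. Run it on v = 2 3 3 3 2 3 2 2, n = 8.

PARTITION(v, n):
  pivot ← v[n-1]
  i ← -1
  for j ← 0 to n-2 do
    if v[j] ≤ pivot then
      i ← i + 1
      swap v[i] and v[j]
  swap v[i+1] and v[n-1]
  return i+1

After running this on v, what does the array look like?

pivot=2, i=-1
j=0: 2≤2, i=0, swap(0,0) ⇒ 2 3 3 3 2 3 2 2
j=1: 3>2, skip
j=2: 3>2, skip
j=3: 3>2, skip
j=4: 2≤2, i=1, swap(1,4) ⇒ 2 2 3 3 3 3 2 2
j=5: 3>2, skip
j=6: 2≤2, i=2, swap(2,6) ⇒ 2 2 2 3 3 3 3 2
swap(3,7) ⇒ 2 2 2 2 3 3 3 3; return 3

2 2 2 2 3 3 3 3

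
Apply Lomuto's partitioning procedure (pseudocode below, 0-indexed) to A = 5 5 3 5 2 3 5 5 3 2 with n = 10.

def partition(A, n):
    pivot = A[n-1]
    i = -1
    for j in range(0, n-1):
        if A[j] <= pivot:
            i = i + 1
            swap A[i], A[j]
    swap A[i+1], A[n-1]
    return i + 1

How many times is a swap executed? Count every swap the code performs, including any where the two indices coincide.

2

pivot=2, i=-1
j=0: 5>2, skip
j=1: 5>2, skip
j=2: 3>2, skip
j=3: 5>2, skip
j=4: 2≤2, i=0, swap(0,4) ⇒ 2 5 3 5 5 3 5 5 3 2
j=5: 3>2, skip
j=6: 5>2, skip
j=7: 5>2, skip
j=8: 3>2, skip
swap(1,9) ⇒ 2 2 3 5 5 3 5 5 3 5; return 1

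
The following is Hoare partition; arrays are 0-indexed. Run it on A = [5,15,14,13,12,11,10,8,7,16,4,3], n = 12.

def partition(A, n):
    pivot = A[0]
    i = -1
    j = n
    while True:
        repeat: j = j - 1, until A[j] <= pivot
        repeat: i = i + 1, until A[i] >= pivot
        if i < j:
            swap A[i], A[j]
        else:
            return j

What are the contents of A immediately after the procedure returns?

[3,4,14,13,12,11,10,8,7,16,15,5]

pivot=5
j stops at 11 (3), i stops at 0 (5); swap ⇒ [3,15,14,13,12,11,10,8,7,16,4,5]
j stops at 10 (4), i stops at 1 (15); swap ⇒ [3,4,14,13,12,11,10,8,7,16,15,5]
j stops at 1, i stops at 2; i≥j ⇒ return 1. A=[3,4,14,13,12,11,10,8,7,16,15,5]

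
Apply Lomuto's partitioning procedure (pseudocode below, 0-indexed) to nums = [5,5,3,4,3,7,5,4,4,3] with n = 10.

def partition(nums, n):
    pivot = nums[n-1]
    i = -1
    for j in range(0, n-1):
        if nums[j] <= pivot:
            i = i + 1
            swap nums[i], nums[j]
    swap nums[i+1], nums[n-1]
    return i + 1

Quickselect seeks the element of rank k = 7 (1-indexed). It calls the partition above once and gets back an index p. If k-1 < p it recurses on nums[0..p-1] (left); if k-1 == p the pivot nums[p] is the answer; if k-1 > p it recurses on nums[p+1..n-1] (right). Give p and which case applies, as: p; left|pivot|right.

2; right

pivot=3, i=-1
j=0: 5>3, skip
j=1: 5>3, skip
j=2: 3≤3, i=0, swap(0,2) ⇒ [3,5,5,4,3,7,5,4,4,3]
j=3: 4>3, skip
j=4: 3≤3, i=1, swap(1,4) ⇒ [3,3,5,4,5,7,5,4,4,3]
j=5: 7>3, skip
j=6: 5>3, skip
j=7: 4>3, skip
j=8: 4>3, skip
swap(2,9) ⇒ [3,3,3,4,5,7,5,4,4,5]; return 2
p = 2; k-1 = 6 > 2 ⇒ right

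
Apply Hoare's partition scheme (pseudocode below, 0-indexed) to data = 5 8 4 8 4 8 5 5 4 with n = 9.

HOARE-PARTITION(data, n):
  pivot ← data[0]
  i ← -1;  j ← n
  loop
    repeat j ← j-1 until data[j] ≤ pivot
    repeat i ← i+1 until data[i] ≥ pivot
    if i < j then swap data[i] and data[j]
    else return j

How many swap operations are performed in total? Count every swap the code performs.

pivot = data[0] = 5; i = -1, j = 9
j→8 (data[8]=4≤5), i→0 (data[0]=5≥5); i<j, swap → 4 8 4 8 4 8 5 5 5
j→7 (data[7]=5≤5), i→1 (data[1]=8≥5); i<j, swap → 4 5 4 8 4 8 5 8 5
j→6 (data[6]=5≤5), i→3 (data[3]=8≥5); i<j, swap → 4 5 4 5 4 8 8 8 5
j→4, i→5; i≥j, return j=4. data = 4 5 4 5 4 8 8 8 5

3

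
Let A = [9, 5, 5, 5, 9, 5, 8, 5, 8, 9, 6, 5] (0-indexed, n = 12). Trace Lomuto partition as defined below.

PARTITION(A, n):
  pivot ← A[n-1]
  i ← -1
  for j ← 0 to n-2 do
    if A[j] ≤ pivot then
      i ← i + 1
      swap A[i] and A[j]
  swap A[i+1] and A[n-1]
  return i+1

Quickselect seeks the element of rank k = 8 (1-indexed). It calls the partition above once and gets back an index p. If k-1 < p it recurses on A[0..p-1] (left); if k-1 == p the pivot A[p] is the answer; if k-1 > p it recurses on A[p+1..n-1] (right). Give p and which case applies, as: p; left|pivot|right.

pivot=5, i=-1
j=0: 9>5, skip
j=1: 5≤5, i=0, swap(0,1) ⇒ [5, 9, 5, 5, 9, 5, 8, 5, 8, 9, 6, 5]
j=2: 5≤5, i=1, swap(1,2) ⇒ [5, 5, 9, 5, 9, 5, 8, 5, 8, 9, 6, 5]
j=3: 5≤5, i=2, swap(2,3) ⇒ [5, 5, 5, 9, 9, 5, 8, 5, 8, 9, 6, 5]
j=4: 9>5, skip
j=5: 5≤5, i=3, swap(3,5) ⇒ [5, 5, 5, 5, 9, 9, 8, 5, 8, 9, 6, 5]
j=6: 8>5, skip
j=7: 5≤5, i=4, swap(4,7) ⇒ [5, 5, 5, 5, 5, 9, 8, 9, 8, 9, 6, 5]
j=8: 8>5, skip
j=9: 9>5, skip
j=10: 6>5, skip
swap(5,11) ⇒ [5, 5, 5, 5, 5, 5, 8, 9, 8, 9, 6, 9]; return 5
p = 5; k-1 = 7 > 5 ⇒ right

5; right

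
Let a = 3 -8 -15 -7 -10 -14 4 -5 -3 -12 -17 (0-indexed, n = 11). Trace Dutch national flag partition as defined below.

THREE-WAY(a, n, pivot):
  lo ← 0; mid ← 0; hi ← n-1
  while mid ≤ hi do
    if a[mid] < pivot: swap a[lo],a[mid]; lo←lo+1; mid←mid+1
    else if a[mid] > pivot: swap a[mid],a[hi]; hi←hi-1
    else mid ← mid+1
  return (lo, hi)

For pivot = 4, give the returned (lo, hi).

(10, 10)

lo=0 mid=0 hi=10
3<4: swap(0,0), lo=1 mid=1 ⇒ 3 -8 -15 -7 -10 -14 4 -5 -3 -12 -17
-8<4: swap(1,1), lo=2 mid=2 ⇒ 3 -8 -15 -7 -10 -14 4 -5 -3 -12 -17
-15<4: swap(2,2), lo=3 mid=3 ⇒ 3 -8 -15 -7 -10 -14 4 -5 -3 -12 -17
-7<4: swap(3,3), lo=4 mid=4 ⇒ 3 -8 -15 -7 -10 -14 4 -5 -3 -12 -17
-10<4: swap(4,4), lo=5 mid=5 ⇒ 3 -8 -15 -7 -10 -14 4 -5 -3 -12 -17
-14<4: swap(5,5), lo=6 mid=6 ⇒ 3 -8 -15 -7 -10 -14 4 -5 -3 -12 -17
4=4: mid=7
-5<4: swap(6,7), lo=7 mid=8 ⇒ 3 -8 -15 -7 -10 -14 -5 4 -3 -12 -17
-3<4: swap(7,8), lo=8 mid=9 ⇒ 3 -8 -15 -7 -10 -14 -5 -3 4 -12 -17
-12<4: swap(8,9), lo=9 mid=10 ⇒ 3 -8 -15 -7 -10 -14 -5 -3 -12 4 -17
-17<4: swap(9,10), lo=10 mid=11 ⇒ 3 -8 -15 -7 -10 -14 -5 -3 -12 -17 4
done. lo=10 hi=10; a=3 -8 -15 -7 -10 -14 -5 -3 -12 -17 4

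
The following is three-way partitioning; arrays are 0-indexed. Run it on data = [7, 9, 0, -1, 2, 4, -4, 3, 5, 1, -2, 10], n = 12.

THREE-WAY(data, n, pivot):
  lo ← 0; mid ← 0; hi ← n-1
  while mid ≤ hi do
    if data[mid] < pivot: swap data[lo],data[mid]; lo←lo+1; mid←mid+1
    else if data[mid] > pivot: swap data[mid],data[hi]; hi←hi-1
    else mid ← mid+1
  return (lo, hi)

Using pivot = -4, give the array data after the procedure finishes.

pivot = -4; lo=0, mid=0, hi=11
data[mid]=7>-4: swap data[0],data[11]; hi=10 → [10, 9, 0, -1, 2, 4, -4, 3, 5, 1, -2, 7]
data[mid]=10>-4: swap data[0],data[10]; hi=9 → [-2, 9, 0, -1, 2, 4, -4, 3, 5, 1, 10, 7]
data[mid]=-2>-4: swap data[0],data[9]; hi=8 → [1, 9, 0, -1, 2, 4, -4, 3, 5, -2, 10, 7]
data[mid]=1>-4: swap data[0],data[8]; hi=7 → [5, 9, 0, -1, 2, 4, -4, 3, 1, -2, 10, 7]
data[mid]=5>-4: swap data[0],data[7]; hi=6 → [3, 9, 0, -1, 2, 4, -4, 5, 1, -2, 10, 7]
data[mid]=3>-4: swap data[0],data[6]; hi=5 → [-4, 9, 0, -1, 2, 4, 3, 5, 1, -2, 10, 7]
data[mid]=-4=-4: mid=1
data[mid]=9>-4: swap data[1],data[5]; hi=4 → [-4, 4, 0, -1, 2, 9, 3, 5, 1, -2, 10, 7]
data[mid]=4>-4: swap data[1],data[4]; hi=3 → [-4, 2, 0, -1, 4, 9, 3, 5, 1, -2, 10, 7]
data[mid]=2>-4: swap data[1],data[3]; hi=2 → [-4, -1, 0, 2, 4, 9, 3, 5, 1, -2, 10, 7]
data[mid]=-1>-4: swap data[1],data[2]; hi=1 → [-4, 0, -1, 2, 4, 9, 3, 5, 1, -2, 10, 7]
data[mid]=0>-4: swap data[1],data[1]; hi=0 → [-4, 0, -1, 2, 4, 9, 3, 5, 1, -2, 10, 7]
end: lo=0, hi=0; data = [-4, 0, -1, 2, 4, 9, 3, 5, 1, -2, 10, 7]

[-4, 0, -1, 2, 4, 9, 3, 5, 1, -2, 10, 7]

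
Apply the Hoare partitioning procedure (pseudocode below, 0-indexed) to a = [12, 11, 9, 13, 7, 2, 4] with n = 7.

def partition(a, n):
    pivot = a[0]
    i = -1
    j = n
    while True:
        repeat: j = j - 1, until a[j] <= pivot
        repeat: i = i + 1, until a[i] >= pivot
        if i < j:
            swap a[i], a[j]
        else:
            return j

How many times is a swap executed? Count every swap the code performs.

2

pivot = a[0] = 12; i = -1, j = 7
j→6 (a[6]=4≤12), i→0 (a[0]=12≥12); i<j, swap → [4, 11, 9, 13, 7, 2, 12]
j→5 (a[5]=2≤12), i→3 (a[3]=13≥12); i<j, swap → [4, 11, 9, 2, 7, 13, 12]
j→4, i→5; i≥j, return j=4. a = [4, 11, 9, 2, 7, 13, 12]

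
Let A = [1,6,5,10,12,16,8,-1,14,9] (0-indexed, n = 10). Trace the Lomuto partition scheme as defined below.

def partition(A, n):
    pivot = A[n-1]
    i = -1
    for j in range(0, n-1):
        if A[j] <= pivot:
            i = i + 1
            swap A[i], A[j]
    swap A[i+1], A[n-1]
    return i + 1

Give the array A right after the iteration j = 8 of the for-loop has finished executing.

pivot=9, i=-1
j=0: 1≤9, i=0, swap(0,0) ⇒ [1,6,5,10,12,16,8,-1,14,9]
j=1: 6≤9, i=1, swap(1,1) ⇒ [1,6,5,10,12,16,8,-1,14,9]
j=2: 5≤9, i=2, swap(2,2) ⇒ [1,6,5,10,12,16,8,-1,14,9]
j=3: 10>9, skip
j=4: 12>9, skip
j=5: 16>9, skip
j=6: 8≤9, i=3, swap(3,6) ⇒ [1,6,5,8,12,16,10,-1,14,9]
j=7: -1≤9, i=4, swap(4,7) ⇒ [1,6,5,8,-1,16,10,12,14,9]
j=8: 14>9, skip
(after j=8) A = [1,6,5,8,-1,16,10,12,14,9]

[1,6,5,8,-1,16,10,12,14,9]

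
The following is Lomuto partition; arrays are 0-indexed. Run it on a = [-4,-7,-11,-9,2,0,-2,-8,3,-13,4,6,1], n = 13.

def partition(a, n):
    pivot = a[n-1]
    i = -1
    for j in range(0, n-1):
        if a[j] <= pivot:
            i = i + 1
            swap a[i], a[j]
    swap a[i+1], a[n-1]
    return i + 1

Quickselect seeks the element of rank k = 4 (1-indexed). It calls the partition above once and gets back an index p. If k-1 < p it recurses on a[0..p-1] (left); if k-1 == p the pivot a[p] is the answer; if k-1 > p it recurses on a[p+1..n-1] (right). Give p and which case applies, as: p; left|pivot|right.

8; left

pivot=1, i=-1
j=0: -4≤1, i=0, swap(0,0) ⇒ [-4,-7,-11,-9,2,0,-2,-8,3,-13,4,6,1]
j=1: -7≤1, i=1, swap(1,1) ⇒ [-4,-7,-11,-9,2,0,-2,-8,3,-13,4,6,1]
j=2: -11≤1, i=2, swap(2,2) ⇒ [-4,-7,-11,-9,2,0,-2,-8,3,-13,4,6,1]
j=3: -9≤1, i=3, swap(3,3) ⇒ [-4,-7,-11,-9,2,0,-2,-8,3,-13,4,6,1]
j=4: 2>1, skip
j=5: 0≤1, i=4, swap(4,5) ⇒ [-4,-7,-11,-9,0,2,-2,-8,3,-13,4,6,1]
j=6: -2≤1, i=5, swap(5,6) ⇒ [-4,-7,-11,-9,0,-2,2,-8,3,-13,4,6,1]
j=7: -8≤1, i=6, swap(6,7) ⇒ [-4,-7,-11,-9,0,-2,-8,2,3,-13,4,6,1]
j=8: 3>1, skip
j=9: -13≤1, i=7, swap(7,9) ⇒ [-4,-7,-11,-9,0,-2,-8,-13,3,2,4,6,1]
j=10: 4>1, skip
j=11: 6>1, skip
swap(8,12) ⇒ [-4,-7,-11,-9,0,-2,-8,-13,1,2,4,6,3]; return 8
p = 8; k-1 = 3 < 8 ⇒ left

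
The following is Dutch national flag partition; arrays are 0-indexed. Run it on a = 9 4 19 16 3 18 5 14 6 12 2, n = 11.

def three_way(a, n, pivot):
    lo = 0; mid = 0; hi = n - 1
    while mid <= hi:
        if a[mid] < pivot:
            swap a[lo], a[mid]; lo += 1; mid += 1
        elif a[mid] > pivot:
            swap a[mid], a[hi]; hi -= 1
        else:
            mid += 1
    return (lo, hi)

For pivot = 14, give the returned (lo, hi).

pivot = 14; lo=0, mid=0, hi=10
a[mid]=9<14: swap a[0],a[0]; lo=1,mid=1 → 9 4 19 16 3 18 5 14 6 12 2
a[mid]=4<14: swap a[1],a[1]; lo=2,mid=2 → 9 4 19 16 3 18 5 14 6 12 2
a[mid]=19>14: swap a[2],a[10]; hi=9 → 9 4 2 16 3 18 5 14 6 12 19
a[mid]=2<14: swap a[2],a[2]; lo=3,mid=3 → 9 4 2 16 3 18 5 14 6 12 19
a[mid]=16>14: swap a[3],a[9]; hi=8 → 9 4 2 12 3 18 5 14 6 16 19
a[mid]=12<14: swap a[3],a[3]; lo=4,mid=4 → 9 4 2 12 3 18 5 14 6 16 19
a[mid]=3<14: swap a[4],a[4]; lo=5,mid=5 → 9 4 2 12 3 18 5 14 6 16 19
a[mid]=18>14: swap a[5],a[8]; hi=7 → 9 4 2 12 3 6 5 14 18 16 19
a[mid]=6<14: swap a[5],a[5]; lo=6,mid=6 → 9 4 2 12 3 6 5 14 18 16 19
a[mid]=5<14: swap a[6],a[6]; lo=7,mid=7 → 9 4 2 12 3 6 5 14 18 16 19
a[mid]=14=14: mid=8
end: lo=7, hi=7; a = 9 4 2 12 3 6 5 14 18 16 19

(7, 7)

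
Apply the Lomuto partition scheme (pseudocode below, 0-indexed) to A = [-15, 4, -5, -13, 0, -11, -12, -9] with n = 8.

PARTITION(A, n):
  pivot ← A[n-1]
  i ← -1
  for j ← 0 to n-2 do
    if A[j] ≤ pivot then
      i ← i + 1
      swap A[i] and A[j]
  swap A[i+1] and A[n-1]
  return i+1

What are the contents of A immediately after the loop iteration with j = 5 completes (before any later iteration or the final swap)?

[-15, -13, -11, 4, 0, -5, -12, -9]

pivot = A[7] = -9; i = -1
j=0: A[0]=-15 ≤ -9 → i=0, swap A[0],A[0] (no change) → [-15, 4, -5, -13, 0, -11, -12, -9]
j=1: A[1]=4 > -9 → no swap
j=2: A[2]=-5 > -9 → no swap
j=3: A[3]=-13 ≤ -9 → i=1, swap A[1],A[3] → [-15, -13, -5, 4, 0, -11, -12, -9]
j=4: A[4]=0 > -9 → no swap
j=5: A[5]=-11 ≤ -9 → i=2, swap A[2],A[5] → [-15, -13, -11, 4, 0, -5, -12, -9]
(after j=5) A = [-15, -13, -11, 4, 0, -5, -12, -9]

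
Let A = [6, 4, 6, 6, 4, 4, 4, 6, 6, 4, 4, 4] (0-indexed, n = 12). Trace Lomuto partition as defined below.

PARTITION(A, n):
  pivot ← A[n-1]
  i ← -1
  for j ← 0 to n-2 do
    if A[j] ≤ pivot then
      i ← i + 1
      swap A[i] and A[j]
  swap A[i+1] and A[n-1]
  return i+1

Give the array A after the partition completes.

[4, 4, 4, 4, 4, 4, 4, 6, 6, 6, 6, 6]

pivot = A[11] = 4; i = -1
j=0: A[0]=6 > 4 → no swap
j=1: A[1]=4 ≤ 4 → i=0, swap A[0],A[1] → [4, 6, 6, 6, 4, 4, 4, 6, 6, 4, 4, 4]
j=2: A[2]=6 > 4 → no swap
j=3: A[3]=6 > 4 → no swap
j=4: A[4]=4 ≤ 4 → i=1, swap A[1],A[4] → [4, 4, 6, 6, 6, 4, 4, 6, 6, 4, 4, 4]
j=5: A[5]=4 ≤ 4 → i=2, swap A[2],A[5] → [4, 4, 4, 6, 6, 6, 4, 6, 6, 4, 4, 4]
j=6: A[6]=4 ≤ 4 → i=3, swap A[3],A[6] → [4, 4, 4, 4, 6, 6, 6, 6, 6, 4, 4, 4]
j=7: A[7]=6 > 4 → no swap
j=8: A[8]=6 > 4 → no swap
j=9: A[9]=4 ≤ 4 → i=4, swap A[4],A[9] → [4, 4, 4, 4, 4, 6, 6, 6, 6, 6, 4, 4]
j=10: A[10]=4 ≤ 4 → i=5, swap A[5],A[10] → [4, 4, 4, 4, 4, 4, 6, 6, 6, 6, 6, 4]
final swap A[6],A[11] → [4, 4, 4, 4, 4, 4, 4, 6, 6, 6, 6, 6]; return 6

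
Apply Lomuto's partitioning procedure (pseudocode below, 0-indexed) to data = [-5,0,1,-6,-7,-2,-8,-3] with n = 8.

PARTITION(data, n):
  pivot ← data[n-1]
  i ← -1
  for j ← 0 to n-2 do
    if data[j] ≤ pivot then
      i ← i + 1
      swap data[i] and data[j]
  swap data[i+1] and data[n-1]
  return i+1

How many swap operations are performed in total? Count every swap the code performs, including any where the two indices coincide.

5

pivot = data[7] = -3; i = -1
j=0: data[0]=-5 ≤ -3 → i=0, swap data[0],data[0] (no change) → [-5,0,1,-6,-7,-2,-8,-3]
j=1: data[1]=0 > -3 → no swap
j=2: data[2]=1 > -3 → no swap
j=3: data[3]=-6 ≤ -3 → i=1, swap data[1],data[3] → [-5,-6,1,0,-7,-2,-8,-3]
j=4: data[4]=-7 ≤ -3 → i=2, swap data[2],data[4] → [-5,-6,-7,0,1,-2,-8,-3]
j=5: data[5]=-2 > -3 → no swap
j=6: data[6]=-8 ≤ -3 → i=3, swap data[3],data[6] → [-5,-6,-7,-8,1,-2,0,-3]
final swap data[4],data[7] → [-5,-6,-7,-8,-3,-2,0,1]; return 4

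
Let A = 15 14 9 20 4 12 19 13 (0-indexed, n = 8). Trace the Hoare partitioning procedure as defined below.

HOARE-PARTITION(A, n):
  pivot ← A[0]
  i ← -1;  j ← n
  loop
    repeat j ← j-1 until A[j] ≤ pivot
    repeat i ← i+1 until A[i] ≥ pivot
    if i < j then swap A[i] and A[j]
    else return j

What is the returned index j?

pivot = A[0] = 15; i = -1, j = 8
j→7 (A[7]=13≤15), i→0 (A[0]=15≥15); i<j, swap → 13 14 9 20 4 12 19 15
j→5 (A[5]=12≤15), i→3 (A[3]=20≥15); i<j, swap → 13 14 9 12 4 20 19 15
j→4, i→5; i≥j, return j=4. A = 13 14 9 12 4 20 19 15

4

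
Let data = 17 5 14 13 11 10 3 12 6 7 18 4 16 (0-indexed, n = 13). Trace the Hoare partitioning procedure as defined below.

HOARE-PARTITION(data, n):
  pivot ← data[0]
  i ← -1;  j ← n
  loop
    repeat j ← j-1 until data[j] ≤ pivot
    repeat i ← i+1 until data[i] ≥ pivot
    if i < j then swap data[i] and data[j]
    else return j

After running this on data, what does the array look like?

16 5 14 13 11 10 3 12 6 7 4 18 17

pivot = data[0] = 17; i = -1, j = 13
j→12 (data[12]=16≤17), i→0 (data[0]=17≥17); i<j, swap → 16 5 14 13 11 10 3 12 6 7 18 4 17
j→11 (data[11]=4≤17), i→10 (data[10]=18≥17); i<j, swap → 16 5 14 13 11 10 3 12 6 7 4 18 17
j→10, i→11; i≥j, return j=10. data = 16 5 14 13 11 10 3 12 6 7 4 18 17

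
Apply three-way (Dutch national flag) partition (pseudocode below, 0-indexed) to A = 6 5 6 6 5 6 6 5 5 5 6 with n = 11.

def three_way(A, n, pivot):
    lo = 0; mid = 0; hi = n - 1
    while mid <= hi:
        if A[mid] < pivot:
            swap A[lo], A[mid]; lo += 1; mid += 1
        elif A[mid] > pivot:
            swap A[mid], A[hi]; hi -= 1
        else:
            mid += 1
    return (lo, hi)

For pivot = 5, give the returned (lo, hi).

(0, 4)

pivot = 5; lo=0, mid=0, hi=10
A[mid]=6>5: swap A[0],A[10]; hi=9 → 6 5 6 6 5 6 6 5 5 5 6
A[mid]=6>5: swap A[0],A[9]; hi=8 → 5 5 6 6 5 6 6 5 5 6 6
A[mid]=5=5: mid=1
A[mid]=5=5: mid=2
A[mid]=6>5: swap A[2],A[8]; hi=7 → 5 5 5 6 5 6 6 5 6 6 6
A[mid]=5=5: mid=3
A[mid]=6>5: swap A[3],A[7]; hi=6 → 5 5 5 5 5 6 6 6 6 6 6
A[mid]=5=5: mid=4
A[mid]=5=5: mid=5
A[mid]=6>5: swap A[5],A[6]; hi=5 → 5 5 5 5 5 6 6 6 6 6 6
A[mid]=6>5: swap A[5],A[5]; hi=4 → 5 5 5 5 5 6 6 6 6 6 6
end: lo=0, hi=4; A = 5 5 5 5 5 6 6 6 6 6 6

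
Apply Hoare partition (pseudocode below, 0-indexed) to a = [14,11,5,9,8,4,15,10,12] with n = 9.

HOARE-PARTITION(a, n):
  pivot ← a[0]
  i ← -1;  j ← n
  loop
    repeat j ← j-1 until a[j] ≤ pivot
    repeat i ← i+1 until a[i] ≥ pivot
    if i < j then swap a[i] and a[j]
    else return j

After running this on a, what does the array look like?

pivot = a[0] = 14; i = -1, j = 9
j→8 (a[8]=12≤14), i→0 (a[0]=14≥14); i<j, swap → [12,11,5,9,8,4,15,10,14]
j→7 (a[7]=10≤14), i→6 (a[6]=15≥14); i<j, swap → [12,11,5,9,8,4,10,15,14]
j→6, i→7; i≥j, return j=6. a = [12,11,5,9,8,4,10,15,14]

[12,11,5,9,8,4,10,15,14]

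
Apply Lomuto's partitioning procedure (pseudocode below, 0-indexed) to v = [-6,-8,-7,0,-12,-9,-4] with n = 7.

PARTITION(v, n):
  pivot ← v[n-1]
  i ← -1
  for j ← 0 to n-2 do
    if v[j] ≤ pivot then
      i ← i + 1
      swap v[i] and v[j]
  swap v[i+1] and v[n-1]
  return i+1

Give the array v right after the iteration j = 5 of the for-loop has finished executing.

[-6,-8,-7,-12,-9,0,-4]

pivot = v[6] = -4; i = -1
j=0: v[0]=-6 ≤ -4 → i=0, swap v[0],v[0] (no change) → [-6,-8,-7,0,-12,-9,-4]
j=1: v[1]=-8 ≤ -4 → i=1, swap v[1],v[1] (no change) → [-6,-8,-7,0,-12,-9,-4]
j=2: v[2]=-7 ≤ -4 → i=2, swap v[2],v[2] (no change) → [-6,-8,-7,0,-12,-9,-4]
j=3: v[3]=0 > -4 → no swap
j=4: v[4]=-12 ≤ -4 → i=3, swap v[3],v[4] → [-6,-8,-7,-12,0,-9,-4]
j=5: v[5]=-9 ≤ -4 → i=4, swap v[4],v[5] → [-6,-8,-7,-12,-9,0,-4]
(after j=5) v = [-6,-8,-7,-12,-9,0,-4]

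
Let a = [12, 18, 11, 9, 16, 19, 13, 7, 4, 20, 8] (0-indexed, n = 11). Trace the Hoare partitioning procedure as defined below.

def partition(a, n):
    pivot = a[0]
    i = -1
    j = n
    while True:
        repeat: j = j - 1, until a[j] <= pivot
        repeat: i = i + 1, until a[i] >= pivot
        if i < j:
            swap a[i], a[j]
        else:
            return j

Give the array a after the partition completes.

[8, 4, 11, 9, 7, 19, 13, 16, 18, 20, 12]

pivot=12
j stops at 10 (8), i stops at 0 (12); swap ⇒ [8, 18, 11, 9, 16, 19, 13, 7, 4, 20, 12]
j stops at 8 (4), i stops at 1 (18); swap ⇒ [8, 4, 11, 9, 16, 19, 13, 7, 18, 20, 12]
j stops at 7 (7), i stops at 4 (16); swap ⇒ [8, 4, 11, 9, 7, 19, 13, 16, 18, 20, 12]
j stops at 4, i stops at 5; i≥j ⇒ return 4. a=[8, 4, 11, 9, 7, 19, 13, 16, 18, 20, 12]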